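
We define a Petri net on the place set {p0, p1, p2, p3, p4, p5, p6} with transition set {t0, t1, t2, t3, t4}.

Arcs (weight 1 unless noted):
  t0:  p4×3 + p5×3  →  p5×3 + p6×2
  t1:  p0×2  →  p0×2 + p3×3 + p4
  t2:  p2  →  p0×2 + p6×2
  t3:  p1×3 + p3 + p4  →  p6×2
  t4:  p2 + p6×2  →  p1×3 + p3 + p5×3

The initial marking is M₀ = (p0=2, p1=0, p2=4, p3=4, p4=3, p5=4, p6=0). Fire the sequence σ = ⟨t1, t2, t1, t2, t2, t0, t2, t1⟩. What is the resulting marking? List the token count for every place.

step 1: fire t1:  (p0=2, p1=0, p2=4, p3=4, p4=3, p5=4, p6=0) → (p0=2, p1=0, p2=4, p3=7, p4=4, p5=4, p6=0)
step 2: fire t2:  (p0=2, p1=0, p2=4, p3=7, p4=4, p5=4, p6=0) → (p0=4, p1=0, p2=3, p3=7, p4=4, p5=4, p6=2)
step 3: fire t1:  (p0=4, p1=0, p2=3, p3=7, p4=4, p5=4, p6=2) → (p0=4, p1=0, p2=3, p3=10, p4=5, p5=4, p6=2)
step 4: fire t2:  (p0=4, p1=0, p2=3, p3=10, p4=5, p5=4, p6=2) → (p0=6, p1=0, p2=2, p3=10, p4=5, p5=4, p6=4)
step 5: fire t2:  (p0=6, p1=0, p2=2, p3=10, p4=5, p5=4, p6=4) → (p0=8, p1=0, p2=1, p3=10, p4=5, p5=4, p6=6)
step 6: fire t0:  (p0=8, p1=0, p2=1, p3=10, p4=5, p5=4, p6=6) → (p0=8, p1=0, p2=1, p3=10, p4=2, p5=4, p6=8)
step 7: fire t2:  (p0=8, p1=0, p2=1, p3=10, p4=2, p5=4, p6=8) → (p0=10, p1=0, p2=0, p3=10, p4=2, p5=4, p6=10)
step 8: fire t1:  (p0=10, p1=0, p2=0, p3=10, p4=2, p5=4, p6=10) → (p0=10, p1=0, p2=0, p3=13, p4=3, p5=4, p6=10)

(p0=10, p1=0, p2=0, p3=13, p4=3, p5=4, p6=10)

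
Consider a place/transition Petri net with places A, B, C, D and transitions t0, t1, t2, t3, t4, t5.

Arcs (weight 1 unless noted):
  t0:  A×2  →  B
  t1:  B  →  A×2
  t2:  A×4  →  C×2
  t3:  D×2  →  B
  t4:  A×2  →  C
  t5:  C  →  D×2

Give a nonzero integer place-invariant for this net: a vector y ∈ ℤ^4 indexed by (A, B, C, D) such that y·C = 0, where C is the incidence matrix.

Incidence matrix C (rows=places, cols=transitions):
       t0   t1   t2   t3   t4   t5
    A  -2    2   -4    0   -2    0
    B   1   -1    0    1    0    0
    C   0    0    2    0    1   -1
    D   0    0    0   -2    0    2

Candidate y = [1, 2, 2, 1]; check y·C column-wise:
  col t0: 1·-2 + 2·1 + 2·0 + 1·0 = 0
  col t1: 1·2 + 2·-1 + 2·0 + 1·0 = 0
  col t2: 1·-4 + 2·0 + 2·2 + 1·0 = 0
  col t3: 1·0 + 2·1 + 2·0 + 1·-2 = 0
  col t4: 1·-2 + 2·0 + 2·1 + 1·0 = 0
  col t5: 1·0 + 2·0 + 2·-1 + 1·2 = 0

y = (A:1, B:2, C:2, D:1)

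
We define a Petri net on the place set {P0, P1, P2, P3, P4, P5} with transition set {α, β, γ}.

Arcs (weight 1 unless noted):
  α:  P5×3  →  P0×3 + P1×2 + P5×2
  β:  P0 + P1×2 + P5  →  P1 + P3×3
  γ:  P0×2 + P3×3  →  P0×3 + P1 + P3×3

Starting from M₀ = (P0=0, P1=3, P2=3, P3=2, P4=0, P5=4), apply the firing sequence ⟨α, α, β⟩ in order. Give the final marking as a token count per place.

(P0=5, P1=6, P2=3, P3=5, P4=0, P5=1)

step 1: fire α:  (P0=0, P1=3, P2=3, P3=2, P4=0, P5=4) → (P0=3, P1=5, P2=3, P3=2, P4=0, P5=3)
step 2: fire α:  (P0=3, P1=5, P2=3, P3=2, P4=0, P5=3) → (P0=6, P1=7, P2=3, P3=2, P4=0, P5=2)
step 3: fire β:  (P0=6, P1=7, P2=3, P3=2, P4=0, P5=2) → (P0=5, P1=6, P2=3, P3=5, P4=0, P5=1)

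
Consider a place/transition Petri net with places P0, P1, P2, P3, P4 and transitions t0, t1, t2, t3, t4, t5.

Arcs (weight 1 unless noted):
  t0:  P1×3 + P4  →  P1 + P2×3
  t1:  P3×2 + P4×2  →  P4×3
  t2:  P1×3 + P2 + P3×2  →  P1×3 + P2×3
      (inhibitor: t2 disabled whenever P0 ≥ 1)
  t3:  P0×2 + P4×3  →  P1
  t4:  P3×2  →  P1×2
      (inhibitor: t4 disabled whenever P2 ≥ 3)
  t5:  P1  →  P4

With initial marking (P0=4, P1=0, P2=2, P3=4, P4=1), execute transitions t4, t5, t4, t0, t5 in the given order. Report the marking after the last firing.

(P0=4, P1=0, P2=5, P3=0, P4=2)

step 1: fire t4:  (P0=4, P1=0, P2=2, P3=4, P4=1) → (P0=4, P1=2, P2=2, P3=2, P4=1)
step 2: fire t5:  (P0=4, P1=2, P2=2, P3=2, P4=1) → (P0=4, P1=1, P2=2, P3=2, P4=2)
step 3: fire t4:  (P0=4, P1=1, P2=2, P3=2, P4=2) → (P0=4, P1=3, P2=2, P3=0, P4=2)
step 4: fire t0:  (P0=4, P1=3, P2=2, P3=0, P4=2) → (P0=4, P1=1, P2=5, P3=0, P4=1)
step 5: fire t5:  (P0=4, P1=1, P2=5, P3=0, P4=1) → (P0=4, P1=0, P2=5, P3=0, P4=2)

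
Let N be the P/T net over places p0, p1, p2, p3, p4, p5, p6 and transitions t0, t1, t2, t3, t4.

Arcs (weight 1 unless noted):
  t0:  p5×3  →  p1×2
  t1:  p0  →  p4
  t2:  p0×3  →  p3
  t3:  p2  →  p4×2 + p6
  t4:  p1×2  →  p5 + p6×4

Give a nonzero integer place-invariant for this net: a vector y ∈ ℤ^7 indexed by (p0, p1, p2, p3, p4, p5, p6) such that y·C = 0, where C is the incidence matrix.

y = (p0:1, p1:0, p2:2, p3:3, p4:1, p5:0, p6:0)

Incidence matrix C (rows=places, cols=transitions):
       t0   t1   t2   t3   t4
   p0   0   -1   -3    0    0
   p1   2    0    0    0   -2
   p2   0    0    0   -1    0
   p3   0    0    1    0    0
   p4   0    1    0    2    0
   p5  -3    0    0    0    1
   p6   0    0    0    1    4

Candidate y = [1, 0, 2, 3, 1, 0, 0]; check y·C column-wise:
  col t0: 1·0 + 0·2 + 2·0 + 3·0 + 1·0 + 0·-3 = 0
  col t1: 1·-1 + 2·0 + 3·0 + 1·1 = 0
  col t2: 1·-3 + 2·0 + 3·1 + 1·0 = 0
  col t3: 1·0 + 2·-1 + 3·0 + 1·2 + 0·1 = 0
  col t4: 1·0 + 0·-2 + 2·0 + 3·0 + 1·0 + 0·1 + 0·4 = 0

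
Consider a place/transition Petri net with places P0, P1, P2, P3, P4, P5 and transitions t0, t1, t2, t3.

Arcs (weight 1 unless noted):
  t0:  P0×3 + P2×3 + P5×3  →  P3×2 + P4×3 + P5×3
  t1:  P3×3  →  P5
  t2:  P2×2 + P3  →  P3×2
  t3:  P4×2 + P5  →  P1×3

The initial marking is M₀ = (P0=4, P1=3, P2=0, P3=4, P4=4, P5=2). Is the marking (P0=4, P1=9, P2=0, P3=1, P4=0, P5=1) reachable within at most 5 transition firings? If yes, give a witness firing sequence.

step 1: fire t1:  (P0=4, P1=3, P2=0, P3=4, P4=4, P5=2) → (P0=4, P1=3, P2=0, P3=1, P4=4, P5=3)
step 2: fire t3:  (P0=4, P1=3, P2=0, P3=1, P4=4, P5=3) → (P0=4, P1=6, P2=0, P3=1, P4=2, P5=2)
step 3: fire t3:  (P0=4, P1=6, P2=0, P3=1, P4=2, P5=2) → (P0=4, P1=9, P2=0, P3=1, P4=0, P5=1)

YES — reachable via ⟨t1, t3, t3⟩ (3 firings)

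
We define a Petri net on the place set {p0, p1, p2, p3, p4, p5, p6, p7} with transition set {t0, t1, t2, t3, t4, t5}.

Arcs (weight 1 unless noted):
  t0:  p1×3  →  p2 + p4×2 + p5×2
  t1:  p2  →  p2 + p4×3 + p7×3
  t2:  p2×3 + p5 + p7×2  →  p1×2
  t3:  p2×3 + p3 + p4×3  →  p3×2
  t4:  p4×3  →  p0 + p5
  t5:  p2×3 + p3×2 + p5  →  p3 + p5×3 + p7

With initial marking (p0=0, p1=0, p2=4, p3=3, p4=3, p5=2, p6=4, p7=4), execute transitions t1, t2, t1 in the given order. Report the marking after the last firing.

(p0=0, p1=2, p2=1, p3=3, p4=9, p5=1, p6=4, p7=8)

step 1: fire t1:  (p0=0, p1=0, p2=4, p3=3, p4=3, p5=2, p6=4, p7=4) → (p0=0, p1=0, p2=4, p3=3, p4=6, p5=2, p6=4, p7=7)
step 2: fire t2:  (p0=0, p1=0, p2=4, p3=3, p4=6, p5=2, p6=4, p7=7) → (p0=0, p1=2, p2=1, p3=3, p4=6, p5=1, p6=4, p7=5)
step 3: fire t1:  (p0=0, p1=2, p2=1, p3=3, p4=6, p5=1, p6=4, p7=5) → (p0=0, p1=2, p2=1, p3=3, p4=9, p5=1, p6=4, p7=8)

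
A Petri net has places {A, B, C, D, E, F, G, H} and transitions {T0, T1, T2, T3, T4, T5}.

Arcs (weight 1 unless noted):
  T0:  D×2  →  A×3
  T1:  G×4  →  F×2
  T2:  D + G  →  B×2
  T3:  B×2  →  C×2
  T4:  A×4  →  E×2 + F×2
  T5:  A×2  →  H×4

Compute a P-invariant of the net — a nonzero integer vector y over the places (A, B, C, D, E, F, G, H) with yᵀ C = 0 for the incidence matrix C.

y = (A:0, B:1, C:1, D:0, E:-4, F:4, G:2, H:0)

Incidence matrix C (rows=places, cols=transitions):
       T0   T1   T2   T3   T4   T5
    A   3    0    0    0   -4   -2
    B   0    0    2   -2    0    0
    C   0    0    0    2    0    0
    D  -2    0   -1    0    0    0
    E   0    0    0    0    2    0
    F   0    2    0    0    2    0
    G   0   -4   -1    0    0    0
    H   0    0    0    0    0    4

Candidate y = [0, 1, 1, 0, -4, 4, 2, 0]; check y·C column-wise:
  col T0: 0·3 + 1·0 + 1·0 + 0·-2 + -4·0 + 4·0 + 2·0 = 0
  col T1: 1·0 + 1·0 + -4·0 + 4·2 + 2·-4 = 0
  col T2: 1·2 + 1·0 + 0·-1 + -4·0 + 4·0 + 2·-1 = 0
  col T3: 1·-2 + 1·2 + -4·0 + 4·0 + 2·0 = 0
  col T4: 0·-4 + 1·0 + 1·0 + -4·2 + 4·2 + 2·0 = 0
  col T5: 0·-2 + 1·0 + 1·0 + -4·0 + 4·0 + 2·0 + 0·4 = 0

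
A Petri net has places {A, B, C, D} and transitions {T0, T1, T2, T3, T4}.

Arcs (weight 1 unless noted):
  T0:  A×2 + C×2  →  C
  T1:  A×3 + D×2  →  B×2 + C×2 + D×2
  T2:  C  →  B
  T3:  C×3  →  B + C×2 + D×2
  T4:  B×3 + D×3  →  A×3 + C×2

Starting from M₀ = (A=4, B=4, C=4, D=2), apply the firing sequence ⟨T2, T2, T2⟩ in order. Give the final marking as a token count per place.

step 1: fire T2:  (A=4, B=4, C=4, D=2) → (A=4, B=5, C=3, D=2)
step 2: fire T2:  (A=4, B=5, C=3, D=2) → (A=4, B=6, C=2, D=2)
step 3: fire T2:  (A=4, B=6, C=2, D=2) → (A=4, B=7, C=1, D=2)

(A=4, B=7, C=1, D=2)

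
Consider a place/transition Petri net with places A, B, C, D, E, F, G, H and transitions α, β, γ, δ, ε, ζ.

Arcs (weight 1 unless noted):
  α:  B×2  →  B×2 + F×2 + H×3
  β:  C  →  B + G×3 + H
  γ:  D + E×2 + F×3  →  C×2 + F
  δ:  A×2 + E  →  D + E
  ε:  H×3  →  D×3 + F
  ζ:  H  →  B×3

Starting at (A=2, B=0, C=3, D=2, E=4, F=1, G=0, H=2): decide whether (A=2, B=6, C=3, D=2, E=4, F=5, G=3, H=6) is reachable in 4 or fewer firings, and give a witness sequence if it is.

NO — not reachable within 4 firings

depth 0: 1 marking
depth 1: 4 markings reached so far
depth 2: 11 markings reached so far
depth 3: 26 markings reached so far
depth 4: 58 markings reached so far
target is not among the 58 markings reachable within 4 steps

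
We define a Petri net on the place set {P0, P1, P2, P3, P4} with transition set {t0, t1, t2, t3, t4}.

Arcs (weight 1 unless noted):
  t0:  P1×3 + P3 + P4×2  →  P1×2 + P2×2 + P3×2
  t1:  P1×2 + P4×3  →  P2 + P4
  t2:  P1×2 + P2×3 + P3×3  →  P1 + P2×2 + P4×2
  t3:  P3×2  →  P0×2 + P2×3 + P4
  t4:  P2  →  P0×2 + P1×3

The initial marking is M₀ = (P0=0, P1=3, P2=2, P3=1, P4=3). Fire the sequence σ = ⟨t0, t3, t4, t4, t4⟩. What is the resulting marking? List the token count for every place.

(P0=8, P1=11, P2=4, P3=0, P4=2)

step 1: fire t0:  (P0=0, P1=3, P2=2, P3=1, P4=3) → (P0=0, P1=2, P2=4, P3=2, P4=1)
step 2: fire t3:  (P0=0, P1=2, P2=4, P3=2, P4=1) → (P0=2, P1=2, P2=7, P3=0, P4=2)
step 3: fire t4:  (P0=2, P1=2, P2=7, P3=0, P4=2) → (P0=4, P1=5, P2=6, P3=0, P4=2)
step 4: fire t4:  (P0=4, P1=5, P2=6, P3=0, P4=2) → (P0=6, P1=8, P2=5, P3=0, P4=2)
step 5: fire t4:  (P0=6, P1=8, P2=5, P3=0, P4=2) → (P0=8, P1=11, P2=4, P3=0, P4=2)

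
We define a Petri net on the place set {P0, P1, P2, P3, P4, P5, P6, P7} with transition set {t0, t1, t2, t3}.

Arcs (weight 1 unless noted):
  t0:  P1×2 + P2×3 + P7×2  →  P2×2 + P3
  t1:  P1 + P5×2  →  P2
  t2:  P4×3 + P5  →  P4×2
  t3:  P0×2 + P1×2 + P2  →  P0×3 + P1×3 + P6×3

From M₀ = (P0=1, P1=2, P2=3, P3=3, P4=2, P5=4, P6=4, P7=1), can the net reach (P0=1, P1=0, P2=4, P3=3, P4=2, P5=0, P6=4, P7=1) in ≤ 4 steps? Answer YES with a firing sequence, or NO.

NO — not reachable within 4 firings

depth 0: 1 marking
depth 1: 2 markings reached so far
depth 2: 3 markings reached so far
depth 3: 3 markings reached so far
(frontier empty at depth 3; search complete)
target is not among the 3 markings reachable within 4 steps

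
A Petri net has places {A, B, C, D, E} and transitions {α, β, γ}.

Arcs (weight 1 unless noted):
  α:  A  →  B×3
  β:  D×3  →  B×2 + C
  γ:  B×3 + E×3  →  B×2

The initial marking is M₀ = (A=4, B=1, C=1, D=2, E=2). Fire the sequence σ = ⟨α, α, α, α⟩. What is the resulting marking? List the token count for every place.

step 1: fire α:  (A=4, B=1, C=1, D=2, E=2) → (A=3, B=4, C=1, D=2, E=2)
step 2: fire α:  (A=3, B=4, C=1, D=2, E=2) → (A=2, B=7, C=1, D=2, E=2)
step 3: fire α:  (A=2, B=7, C=1, D=2, E=2) → (A=1, B=10, C=1, D=2, E=2)
step 4: fire α:  (A=1, B=10, C=1, D=2, E=2) → (A=0, B=13, C=1, D=2, E=2)

(A=0, B=13, C=1, D=2, E=2)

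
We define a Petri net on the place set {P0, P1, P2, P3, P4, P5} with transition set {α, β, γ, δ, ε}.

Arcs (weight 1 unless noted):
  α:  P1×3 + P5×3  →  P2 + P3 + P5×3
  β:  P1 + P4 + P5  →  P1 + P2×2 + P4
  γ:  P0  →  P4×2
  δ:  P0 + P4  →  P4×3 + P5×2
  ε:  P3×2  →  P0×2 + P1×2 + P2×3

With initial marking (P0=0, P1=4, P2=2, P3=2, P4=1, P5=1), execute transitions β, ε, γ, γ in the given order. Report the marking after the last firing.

(P0=0, P1=6, P2=7, P3=0, P4=5, P5=0)

step 1: fire β:  (P0=0, P1=4, P2=2, P3=2, P4=1, P5=1) → (P0=0, P1=4, P2=4, P3=2, P4=1, P5=0)
step 2: fire ε:  (P0=0, P1=4, P2=4, P3=2, P4=1, P5=0) → (P0=2, P1=6, P2=7, P3=0, P4=1, P5=0)
step 3: fire γ:  (P0=2, P1=6, P2=7, P3=0, P4=1, P5=0) → (P0=1, P1=6, P2=7, P3=0, P4=3, P5=0)
step 4: fire γ:  (P0=1, P1=6, P2=7, P3=0, P4=3, P5=0) → (P0=0, P1=6, P2=7, P3=0, P4=5, P5=0)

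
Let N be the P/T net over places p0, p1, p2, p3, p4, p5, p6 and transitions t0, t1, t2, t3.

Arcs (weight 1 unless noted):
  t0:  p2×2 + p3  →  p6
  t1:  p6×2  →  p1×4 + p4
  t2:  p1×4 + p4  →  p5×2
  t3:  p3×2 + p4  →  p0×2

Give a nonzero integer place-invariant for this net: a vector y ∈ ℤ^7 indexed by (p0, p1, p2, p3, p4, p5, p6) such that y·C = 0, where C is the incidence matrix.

y = (p0:2, p1:0, p2:-1, p3:2, p4:0, p5:0, p6:0)

Incidence matrix C (rows=places, cols=transitions):
       t0   t1   t2   t3
   p0   0    0    0    2
   p1   0    4   -4    0
   p2  -2    0    0    0
   p3  -1    0    0   -2
   p4   0    1   -1   -1
   p5   0    0    2    0
   p6   1   -2    0    0

Candidate y = [2, 0, -1, 2, 0, 0, 0]; check y·C column-wise:
  col t0: 2·0 + -1·-2 + 2·-1 + 0·1 = 0
  col t1: 2·0 + 0·4 + -1·0 + 2·0 + 0·1 + 0·-2 = 0
  col t2: 2·0 + 0·-4 + -1·0 + 2·0 + 0·-1 + 0·2 = 0
  col t3: 2·2 + -1·0 + 2·-2 + 0·-1 = 0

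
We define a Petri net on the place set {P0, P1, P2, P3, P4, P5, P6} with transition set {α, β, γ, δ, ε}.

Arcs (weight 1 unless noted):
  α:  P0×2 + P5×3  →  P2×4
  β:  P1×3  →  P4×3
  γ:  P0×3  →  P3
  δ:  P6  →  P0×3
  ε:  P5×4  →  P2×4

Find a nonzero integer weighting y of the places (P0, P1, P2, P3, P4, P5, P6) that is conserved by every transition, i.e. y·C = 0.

y = (P0:0, P1:1, P2:0, P3:0, P4:1, P5:0, P6:0)

Incidence matrix C (rows=places, cols=transitions):
        α    β    γ    δ    ε
   P0  -2    0   -3    3    0
   P1   0   -3    0    0    0
   P2   4    0    0    0    4
   P3   0    0    1    0    0
   P4   0    3    0    0    0
   P5  -3    0    0    0   -4
   P6   0    0    0   -1    0

Candidate y = [0, 1, 0, 0, 1, 0, 0]; check y·C column-wise:
  col α: 0·-2 + 1·0 + 0·4 + 1·0 + 0·-3 = 0
  col β: 1·-3 + 1·3 = 0
  col γ: 0·-3 + 1·0 + 0·1 + 1·0 = 0
  col δ: 0·3 + 1·0 + 1·0 + 0·-1 = 0
  col ε: 1·0 + 0·4 + 1·0 + 0·-4 = 0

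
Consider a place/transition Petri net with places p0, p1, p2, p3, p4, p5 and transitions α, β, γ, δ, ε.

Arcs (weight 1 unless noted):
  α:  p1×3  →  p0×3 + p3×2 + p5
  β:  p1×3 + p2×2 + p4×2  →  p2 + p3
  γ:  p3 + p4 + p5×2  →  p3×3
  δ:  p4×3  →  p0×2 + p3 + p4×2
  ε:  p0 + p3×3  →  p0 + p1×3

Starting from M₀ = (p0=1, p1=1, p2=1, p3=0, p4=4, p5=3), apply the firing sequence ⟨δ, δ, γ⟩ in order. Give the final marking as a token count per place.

step 1: fire δ:  (p0=1, p1=1, p2=1, p3=0, p4=4, p5=3) → (p0=3, p1=1, p2=1, p3=1, p4=3, p5=3)
step 2: fire δ:  (p0=3, p1=1, p2=1, p3=1, p4=3, p5=3) → (p0=5, p1=1, p2=1, p3=2, p4=2, p5=3)
step 3: fire γ:  (p0=5, p1=1, p2=1, p3=2, p4=2, p5=3) → (p0=5, p1=1, p2=1, p3=4, p4=1, p5=1)

(p0=5, p1=1, p2=1, p3=4, p4=1, p5=1)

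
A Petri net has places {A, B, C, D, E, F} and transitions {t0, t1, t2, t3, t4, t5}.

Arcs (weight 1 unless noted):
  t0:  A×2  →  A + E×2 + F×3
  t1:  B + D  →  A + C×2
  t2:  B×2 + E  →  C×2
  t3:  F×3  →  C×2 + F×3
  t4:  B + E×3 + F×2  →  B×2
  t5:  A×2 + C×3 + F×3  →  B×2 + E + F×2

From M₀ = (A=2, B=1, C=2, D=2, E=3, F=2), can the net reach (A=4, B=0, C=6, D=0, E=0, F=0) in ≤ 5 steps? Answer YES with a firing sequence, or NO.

YES — reachable via ⟨t4, t1, t1⟩ (3 firings)

step 1: fire t4:  (A=2, B=1, C=2, D=2, E=3, F=2) → (A=2, B=2, C=2, D=2, E=0, F=0)
step 2: fire t1:  (A=2, B=2, C=2, D=2, E=0, F=0) → (A=3, B=1, C=4, D=1, E=0, F=0)
step 3: fire t1:  (A=3, B=1, C=4, D=1, E=0, F=0) → (A=4, B=0, C=6, D=0, E=0, F=0)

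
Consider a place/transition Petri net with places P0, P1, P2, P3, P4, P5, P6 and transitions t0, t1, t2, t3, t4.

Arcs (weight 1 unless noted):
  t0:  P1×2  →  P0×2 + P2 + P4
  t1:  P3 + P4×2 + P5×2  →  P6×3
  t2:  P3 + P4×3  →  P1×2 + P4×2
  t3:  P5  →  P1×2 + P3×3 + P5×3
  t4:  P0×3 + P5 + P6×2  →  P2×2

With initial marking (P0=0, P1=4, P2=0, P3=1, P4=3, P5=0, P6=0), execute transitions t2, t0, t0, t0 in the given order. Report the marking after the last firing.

step 1: fire t2:  (P0=0, P1=4, P2=0, P3=1, P4=3, P5=0, P6=0) → (P0=0, P1=6, P2=0, P3=0, P4=2, P5=0, P6=0)
step 2: fire t0:  (P0=0, P1=6, P2=0, P3=0, P4=2, P5=0, P6=0) → (P0=2, P1=4, P2=1, P3=0, P4=3, P5=0, P6=0)
step 3: fire t0:  (P0=2, P1=4, P2=1, P3=0, P4=3, P5=0, P6=0) → (P0=4, P1=2, P2=2, P3=0, P4=4, P5=0, P6=0)
step 4: fire t0:  (P0=4, P1=2, P2=2, P3=0, P4=4, P5=0, P6=0) → (P0=6, P1=0, P2=3, P3=0, P4=5, P5=0, P6=0)

(P0=6, P1=0, P2=3, P3=0, P4=5, P5=0, P6=0)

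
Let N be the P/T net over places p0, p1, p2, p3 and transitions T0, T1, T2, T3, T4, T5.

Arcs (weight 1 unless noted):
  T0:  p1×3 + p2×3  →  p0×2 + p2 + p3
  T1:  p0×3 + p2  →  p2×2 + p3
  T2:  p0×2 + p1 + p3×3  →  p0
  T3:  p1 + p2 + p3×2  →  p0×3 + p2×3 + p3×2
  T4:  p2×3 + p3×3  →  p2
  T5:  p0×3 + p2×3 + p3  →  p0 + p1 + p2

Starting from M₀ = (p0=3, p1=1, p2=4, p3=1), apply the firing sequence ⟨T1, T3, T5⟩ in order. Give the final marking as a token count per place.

(p0=1, p1=1, p2=5, p3=1)

step 1: fire T1:  (p0=3, p1=1, p2=4, p3=1) → (p0=0, p1=1, p2=5, p3=2)
step 2: fire T3:  (p0=0, p1=1, p2=5, p3=2) → (p0=3, p1=0, p2=7, p3=2)
step 3: fire T5:  (p0=3, p1=0, p2=7, p3=2) → (p0=1, p1=1, p2=5, p3=1)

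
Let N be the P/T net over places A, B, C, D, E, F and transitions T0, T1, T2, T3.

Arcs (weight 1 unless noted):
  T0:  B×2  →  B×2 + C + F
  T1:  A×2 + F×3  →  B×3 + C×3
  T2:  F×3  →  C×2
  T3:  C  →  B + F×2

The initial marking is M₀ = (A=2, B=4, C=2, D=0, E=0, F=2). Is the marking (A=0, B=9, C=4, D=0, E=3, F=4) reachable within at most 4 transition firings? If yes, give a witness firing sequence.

depth 0: 1 marking
depth 1: 3 markings reached so far
depth 2: 10 markings reached so far
depth 3: 19 markings reached so far
depth 4: 33 markings reached so far
target is not among the 33 markings reachable within 4 steps

NO — not reachable within 4 firings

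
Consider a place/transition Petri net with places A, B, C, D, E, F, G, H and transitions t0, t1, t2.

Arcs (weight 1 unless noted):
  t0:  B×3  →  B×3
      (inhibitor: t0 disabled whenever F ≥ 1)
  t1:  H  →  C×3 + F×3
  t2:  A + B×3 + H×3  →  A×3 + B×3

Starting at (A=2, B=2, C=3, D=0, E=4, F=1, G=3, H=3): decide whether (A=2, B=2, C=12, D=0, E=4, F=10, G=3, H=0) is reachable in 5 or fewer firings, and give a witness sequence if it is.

YES — reachable via ⟨t1, t1, t1⟩ (3 firings)

step 1: fire t1:  (A=2, B=2, C=3, D=0, E=4, F=1, G=3, H=3) → (A=2, B=2, C=6, D=0, E=4, F=4, G=3, H=2)
step 2: fire t1:  (A=2, B=2, C=6, D=0, E=4, F=4, G=3, H=2) → (A=2, B=2, C=9, D=0, E=4, F=7, G=3, H=1)
step 3: fire t1:  (A=2, B=2, C=9, D=0, E=4, F=7, G=3, H=1) → (A=2, B=2, C=12, D=0, E=4, F=10, G=3, H=0)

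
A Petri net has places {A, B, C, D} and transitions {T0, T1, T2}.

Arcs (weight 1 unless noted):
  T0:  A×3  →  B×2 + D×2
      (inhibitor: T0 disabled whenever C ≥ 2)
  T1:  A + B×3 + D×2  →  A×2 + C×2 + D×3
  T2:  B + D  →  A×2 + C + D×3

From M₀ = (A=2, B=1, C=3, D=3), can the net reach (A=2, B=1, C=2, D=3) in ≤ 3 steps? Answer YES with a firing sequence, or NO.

depth 0: 1 marking
depth 1: 2 markings reached so far
depth 2: 2 markings reached so far
(frontier empty at depth 2; search complete)
target is not among the 2 markings reachable within 3 steps

NO — not reachable within 3 firings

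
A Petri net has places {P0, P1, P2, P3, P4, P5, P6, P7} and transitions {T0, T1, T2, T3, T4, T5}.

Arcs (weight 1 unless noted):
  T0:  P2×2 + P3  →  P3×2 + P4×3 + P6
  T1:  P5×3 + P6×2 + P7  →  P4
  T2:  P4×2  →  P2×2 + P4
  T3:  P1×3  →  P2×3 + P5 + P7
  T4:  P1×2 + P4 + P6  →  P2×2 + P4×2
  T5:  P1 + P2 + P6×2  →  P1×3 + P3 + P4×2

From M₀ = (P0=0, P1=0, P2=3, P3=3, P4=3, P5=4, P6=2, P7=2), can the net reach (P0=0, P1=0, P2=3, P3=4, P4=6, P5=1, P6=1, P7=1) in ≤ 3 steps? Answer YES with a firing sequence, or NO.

step 1: fire T0:  (P0=0, P1=0, P2=3, P3=3, P4=3, P5=4, P6=2, P7=2) → (P0=0, P1=0, P2=1, P3=4, P4=6, P5=4, P6=3, P7=2)
step 2: fire T1:  (P0=0, P1=0, P2=1, P3=4, P4=6, P5=4, P6=3, P7=2) → (P0=0, P1=0, P2=1, P3=4, P4=7, P5=1, P6=1, P7=1)
step 3: fire T2:  (P0=0, P1=0, P2=1, P3=4, P4=7, P5=1, P6=1, P7=1) → (P0=0, P1=0, P2=3, P3=4, P4=6, P5=1, P6=1, P7=1)

YES — reachable via ⟨T0, T1, T2⟩ (3 firings)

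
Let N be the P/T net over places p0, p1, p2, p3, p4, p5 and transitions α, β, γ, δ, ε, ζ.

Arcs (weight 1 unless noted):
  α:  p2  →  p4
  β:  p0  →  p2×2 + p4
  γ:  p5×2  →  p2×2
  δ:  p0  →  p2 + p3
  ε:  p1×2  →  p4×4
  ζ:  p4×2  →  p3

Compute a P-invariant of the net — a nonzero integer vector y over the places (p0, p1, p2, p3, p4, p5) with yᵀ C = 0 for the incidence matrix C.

Incidence matrix C (rows=places, cols=transitions):
        α    β    γ    δ    ε    ζ
   p0   0   -1    0   -1    0    0
   p1   0    0    0    0   -2    0
   p2  -1    2    2    1    0    0
   p3   0    0    0    1    0    1
   p4   1    1    0    0    4   -2
   p5   0    0   -2    0    0    0

Candidate y = [3, 2, 1, 2, 1, 1]; check y·C column-wise:
  col α: 3·0 + 2·0 + 1·-1 + 2·0 + 1·1 + 1·0 = 0
  col β: 3·-1 + 2·0 + 1·2 + 2·0 + 1·1 + 1·0 = 0
  col γ: 3·0 + 2·0 + 1·2 + 2·0 + 1·0 + 1·-2 = 0
  col δ: 3·-1 + 2·0 + 1·1 + 2·1 + 1·0 + 1·0 = 0
  col ε: 3·0 + 2·-2 + 1·0 + 2·0 + 1·4 + 1·0 = 0
  col ζ: 3·0 + 2·0 + 1·0 + 2·1 + 1·-2 + 1·0 = 0

y = (p0:3, p1:2, p2:1, p3:2, p4:1, p5:1)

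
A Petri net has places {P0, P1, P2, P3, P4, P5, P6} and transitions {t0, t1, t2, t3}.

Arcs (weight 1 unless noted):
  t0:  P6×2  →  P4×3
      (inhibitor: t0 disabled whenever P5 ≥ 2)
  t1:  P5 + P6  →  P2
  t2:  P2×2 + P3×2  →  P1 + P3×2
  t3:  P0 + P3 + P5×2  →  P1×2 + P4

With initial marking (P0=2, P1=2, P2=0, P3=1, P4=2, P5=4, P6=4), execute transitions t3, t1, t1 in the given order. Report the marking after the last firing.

(P0=1, P1=4, P2=2, P3=0, P4=3, P5=0, P6=2)

step 1: fire t3:  (P0=2, P1=2, P2=0, P3=1, P4=2, P5=4, P6=4) → (P0=1, P1=4, P2=0, P3=0, P4=3, P5=2, P6=4)
step 2: fire t1:  (P0=1, P1=4, P2=0, P3=0, P4=3, P5=2, P6=4) → (P0=1, P1=4, P2=1, P3=0, P4=3, P5=1, P6=3)
step 3: fire t1:  (P0=1, P1=4, P2=1, P3=0, P4=3, P5=1, P6=3) → (P0=1, P1=4, P2=2, P3=0, P4=3, P5=0, P6=2)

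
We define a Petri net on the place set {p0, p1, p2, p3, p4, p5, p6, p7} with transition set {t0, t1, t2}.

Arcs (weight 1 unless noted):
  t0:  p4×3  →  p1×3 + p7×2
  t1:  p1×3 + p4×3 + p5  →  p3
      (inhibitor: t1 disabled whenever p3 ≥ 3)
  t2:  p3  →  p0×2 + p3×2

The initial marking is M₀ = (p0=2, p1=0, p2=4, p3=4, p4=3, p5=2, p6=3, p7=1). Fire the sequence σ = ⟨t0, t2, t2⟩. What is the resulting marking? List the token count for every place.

(p0=6, p1=3, p2=4, p3=6, p4=0, p5=2, p6=3, p7=3)

step 1: fire t0:  (p0=2, p1=0, p2=4, p3=4, p4=3, p5=2, p6=3, p7=1) → (p0=2, p1=3, p2=4, p3=4, p4=0, p5=2, p6=3, p7=3)
step 2: fire t2:  (p0=2, p1=3, p2=4, p3=4, p4=0, p5=2, p6=3, p7=3) → (p0=4, p1=3, p2=4, p3=5, p4=0, p5=2, p6=3, p7=3)
step 3: fire t2:  (p0=4, p1=3, p2=4, p3=5, p4=0, p5=2, p6=3, p7=3) → (p0=6, p1=3, p2=4, p3=6, p4=0, p5=2, p6=3, p7=3)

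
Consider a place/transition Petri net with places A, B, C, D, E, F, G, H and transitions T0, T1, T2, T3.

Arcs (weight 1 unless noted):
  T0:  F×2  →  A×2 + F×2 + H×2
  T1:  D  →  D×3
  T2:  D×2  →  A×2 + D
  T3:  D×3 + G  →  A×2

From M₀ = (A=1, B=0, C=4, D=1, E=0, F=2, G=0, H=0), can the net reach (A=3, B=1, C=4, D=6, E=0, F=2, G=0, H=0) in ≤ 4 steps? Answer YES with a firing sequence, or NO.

depth 0: 1 marking
depth 1: 3 markings reached so far
depth 2: 7 markings reached so far
depth 3: 14 markings reached so far
depth 4: 24 markings reached so far
target is not among the 24 markings reachable within 4 steps

NO — not reachable within 4 firings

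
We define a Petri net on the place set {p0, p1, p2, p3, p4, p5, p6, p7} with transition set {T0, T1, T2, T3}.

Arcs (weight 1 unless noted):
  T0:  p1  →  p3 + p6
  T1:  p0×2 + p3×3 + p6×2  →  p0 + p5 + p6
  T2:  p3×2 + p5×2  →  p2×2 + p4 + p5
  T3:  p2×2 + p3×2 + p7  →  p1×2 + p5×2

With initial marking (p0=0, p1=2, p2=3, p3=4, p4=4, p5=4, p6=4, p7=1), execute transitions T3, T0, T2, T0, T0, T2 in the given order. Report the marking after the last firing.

step 1: fire T3:  (p0=0, p1=2, p2=3, p3=4, p4=4, p5=4, p6=4, p7=1) → (p0=0, p1=4, p2=1, p3=2, p4=4, p5=6, p6=4, p7=0)
step 2: fire T0:  (p0=0, p1=4, p2=1, p3=2, p4=4, p5=6, p6=4, p7=0) → (p0=0, p1=3, p2=1, p3=3, p4=4, p5=6, p6=5, p7=0)
step 3: fire T2:  (p0=0, p1=3, p2=1, p3=3, p4=4, p5=6, p6=5, p7=0) → (p0=0, p1=3, p2=3, p3=1, p4=5, p5=5, p6=5, p7=0)
step 4: fire T0:  (p0=0, p1=3, p2=3, p3=1, p4=5, p5=5, p6=5, p7=0) → (p0=0, p1=2, p2=3, p3=2, p4=5, p5=5, p6=6, p7=0)
step 5: fire T0:  (p0=0, p1=2, p2=3, p3=2, p4=5, p5=5, p6=6, p7=0) → (p0=0, p1=1, p2=3, p3=3, p4=5, p5=5, p6=7, p7=0)
step 6: fire T2:  (p0=0, p1=1, p2=3, p3=3, p4=5, p5=5, p6=7, p7=0) → (p0=0, p1=1, p2=5, p3=1, p4=6, p5=4, p6=7, p7=0)

(p0=0, p1=1, p2=5, p3=1, p4=6, p5=4, p6=7, p7=0)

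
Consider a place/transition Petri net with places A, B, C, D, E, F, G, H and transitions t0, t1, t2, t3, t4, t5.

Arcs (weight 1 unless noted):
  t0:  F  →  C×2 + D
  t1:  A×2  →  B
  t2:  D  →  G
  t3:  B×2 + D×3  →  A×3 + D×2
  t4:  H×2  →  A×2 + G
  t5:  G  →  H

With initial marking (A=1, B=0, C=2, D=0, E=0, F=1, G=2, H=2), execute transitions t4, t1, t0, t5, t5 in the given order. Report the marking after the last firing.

(A=1, B=1, C=4, D=1, E=0, F=0, G=1, H=2)

step 1: fire t4:  (A=1, B=0, C=2, D=0, E=0, F=1, G=2, H=2) → (A=3, B=0, C=2, D=0, E=0, F=1, G=3, H=0)
step 2: fire t1:  (A=3, B=0, C=2, D=0, E=0, F=1, G=3, H=0) → (A=1, B=1, C=2, D=0, E=0, F=1, G=3, H=0)
step 3: fire t0:  (A=1, B=1, C=2, D=0, E=0, F=1, G=3, H=0) → (A=1, B=1, C=4, D=1, E=0, F=0, G=3, H=0)
step 4: fire t5:  (A=1, B=1, C=4, D=1, E=0, F=0, G=3, H=0) → (A=1, B=1, C=4, D=1, E=0, F=0, G=2, H=1)
step 5: fire t5:  (A=1, B=1, C=4, D=1, E=0, F=0, G=2, H=1) → (A=1, B=1, C=4, D=1, E=0, F=0, G=1, H=2)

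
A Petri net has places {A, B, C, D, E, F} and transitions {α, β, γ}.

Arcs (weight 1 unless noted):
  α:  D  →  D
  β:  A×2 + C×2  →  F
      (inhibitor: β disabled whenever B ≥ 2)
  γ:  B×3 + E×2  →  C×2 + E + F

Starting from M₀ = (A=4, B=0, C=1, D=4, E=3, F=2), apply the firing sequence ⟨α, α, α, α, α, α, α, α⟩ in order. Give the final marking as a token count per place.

step 1: fire α:  (A=4, B=0, C=1, D=4, E=3, F=2) → (A=4, B=0, C=1, D=4, E=3, F=2)
step 2: fire α:  (A=4, B=0, C=1, D=4, E=3, F=2) → (A=4, B=0, C=1, D=4, E=3, F=2)
step 3: fire α:  (A=4, B=0, C=1, D=4, E=3, F=2) → (A=4, B=0, C=1, D=4, E=3, F=2)
step 4: fire α:  (A=4, B=0, C=1, D=4, E=3, F=2) → (A=4, B=0, C=1, D=4, E=3, F=2)
step 5: fire α:  (A=4, B=0, C=1, D=4, E=3, F=2) → (A=4, B=0, C=1, D=4, E=3, F=2)
step 6: fire α:  (A=4, B=0, C=1, D=4, E=3, F=2) → (A=4, B=0, C=1, D=4, E=3, F=2)
step 7: fire α:  (A=4, B=0, C=1, D=4, E=3, F=2) → (A=4, B=0, C=1, D=4, E=3, F=2)
step 8: fire α:  (A=4, B=0, C=1, D=4, E=3, F=2) → (A=4, B=0, C=1, D=4, E=3, F=2)

(A=4, B=0, C=1, D=4, E=3, F=2)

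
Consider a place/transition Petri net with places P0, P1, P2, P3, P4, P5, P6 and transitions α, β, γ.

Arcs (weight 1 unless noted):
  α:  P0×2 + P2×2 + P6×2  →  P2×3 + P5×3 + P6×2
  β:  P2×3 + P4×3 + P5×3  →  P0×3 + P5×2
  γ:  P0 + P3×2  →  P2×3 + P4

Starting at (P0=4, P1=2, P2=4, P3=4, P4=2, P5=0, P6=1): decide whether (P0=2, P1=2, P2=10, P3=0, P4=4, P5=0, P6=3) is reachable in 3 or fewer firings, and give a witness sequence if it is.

depth 0: 1 marking
depth 1: 2 markings reached so far
depth 2: 3 markings reached so far
depth 3: 3 markings reached so far
(frontier empty at depth 3; search complete)
target is not among the 3 markings reachable within 3 steps

NO — not reachable within 3 firings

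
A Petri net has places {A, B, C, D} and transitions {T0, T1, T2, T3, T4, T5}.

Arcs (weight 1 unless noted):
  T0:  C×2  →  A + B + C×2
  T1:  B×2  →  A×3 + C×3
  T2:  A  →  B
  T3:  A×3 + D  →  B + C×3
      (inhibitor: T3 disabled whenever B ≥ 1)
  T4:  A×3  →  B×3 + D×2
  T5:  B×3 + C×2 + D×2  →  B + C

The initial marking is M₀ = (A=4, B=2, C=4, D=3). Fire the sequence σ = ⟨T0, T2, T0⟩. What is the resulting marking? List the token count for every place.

step 1: fire T0:  (A=4, B=2, C=4, D=3) → (A=5, B=3, C=4, D=3)
step 2: fire T2:  (A=5, B=3, C=4, D=3) → (A=4, B=4, C=4, D=3)
step 3: fire T0:  (A=4, B=4, C=4, D=3) → (A=5, B=5, C=4, D=3)

(A=5, B=5, C=4, D=3)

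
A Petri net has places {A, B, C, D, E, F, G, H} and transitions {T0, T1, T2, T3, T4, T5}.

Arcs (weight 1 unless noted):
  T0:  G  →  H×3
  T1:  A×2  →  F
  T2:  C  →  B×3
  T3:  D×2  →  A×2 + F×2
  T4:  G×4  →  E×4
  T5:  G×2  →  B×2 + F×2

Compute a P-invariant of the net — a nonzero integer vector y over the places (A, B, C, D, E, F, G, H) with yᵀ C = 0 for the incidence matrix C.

Incidence matrix C (rows=places, cols=transitions):
       T0   T1   T2   T3   T4   T5
    A   0   -2    0    2    0    0
    B   0    0    3    0    0    2
    C   0    0   -1    0    0    0
    D   0    0    0   -2    0    0
    E   0    0    0    0    4    0
    F   0    1    0    2    0    2
    G  -1    0    0    0   -4   -2
    H   3    0    0    0    0    0

Candidate y = [1, -2, -6, 3, 0, 2, 0, 0]; check y·C column-wise:
  col T0: 1·0 + -2·0 + -6·0 + 3·0 + 2·0 + 0·-1 + 0·3 = 0
  col T1: 1·-2 + -2·0 + -6·0 + 3·0 + 2·1 = 0
  col T2: 1·0 + -2·3 + -6·-1 + 3·0 + 2·0 = 0
  col T3: 1·2 + -2·0 + -6·0 + 3·-2 + 2·2 = 0
  col T4: 1·0 + -2·0 + -6·0 + 3·0 + 0·4 + 2·0 + 0·-4 = 0
  col T5: 1·0 + -2·2 + -6·0 + 3·0 + 2·2 + 0·-2 = 0

y = (A:1, B:-2, C:-6, D:3, E:0, F:2, G:0, H:0)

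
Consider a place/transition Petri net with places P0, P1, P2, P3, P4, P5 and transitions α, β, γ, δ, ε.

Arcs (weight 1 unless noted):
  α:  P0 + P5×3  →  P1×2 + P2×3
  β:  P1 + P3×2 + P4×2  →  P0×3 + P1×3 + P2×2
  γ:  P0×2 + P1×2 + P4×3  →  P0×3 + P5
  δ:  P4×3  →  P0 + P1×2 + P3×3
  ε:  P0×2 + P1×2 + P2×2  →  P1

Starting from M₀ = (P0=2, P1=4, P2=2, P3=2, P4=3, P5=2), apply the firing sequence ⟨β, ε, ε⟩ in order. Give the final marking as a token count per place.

step 1: fire β:  (P0=2, P1=4, P2=2, P3=2, P4=3, P5=2) → (P0=5, P1=6, P2=4, P3=0, P4=1, P5=2)
step 2: fire ε:  (P0=5, P1=6, P2=4, P3=0, P4=1, P5=2) → (P0=3, P1=5, P2=2, P3=0, P4=1, P5=2)
step 3: fire ε:  (P0=3, P1=5, P2=2, P3=0, P4=1, P5=2) → (P0=1, P1=4, P2=0, P3=0, P4=1, P5=2)

(P0=1, P1=4, P2=0, P3=0, P4=1, P5=2)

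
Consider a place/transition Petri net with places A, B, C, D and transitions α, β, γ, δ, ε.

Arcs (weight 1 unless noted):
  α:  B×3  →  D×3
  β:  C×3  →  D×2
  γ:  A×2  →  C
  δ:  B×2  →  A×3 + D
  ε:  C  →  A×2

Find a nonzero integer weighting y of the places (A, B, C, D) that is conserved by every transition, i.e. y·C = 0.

y = (A:1, B:3, C:2, D:3)

Incidence matrix C (rows=places, cols=transitions):
        α    β    γ    δ    ε
    A   0    0   -2    3    2
    B  -3    0    0   -2    0
    C   0   -3    1    0   -1
    D   3    2    0    1    0

Candidate y = [1, 3, 2, 3]; check y·C column-wise:
  col α: 1·0 + 3·-3 + 2·0 + 3·3 = 0
  col β: 1·0 + 3·0 + 2·-3 + 3·2 = 0
  col γ: 1·-2 + 3·0 + 2·1 + 3·0 = 0
  col δ: 1·3 + 3·-2 + 2·0 + 3·1 = 0
  col ε: 1·2 + 3·0 + 2·-1 + 3·0 = 0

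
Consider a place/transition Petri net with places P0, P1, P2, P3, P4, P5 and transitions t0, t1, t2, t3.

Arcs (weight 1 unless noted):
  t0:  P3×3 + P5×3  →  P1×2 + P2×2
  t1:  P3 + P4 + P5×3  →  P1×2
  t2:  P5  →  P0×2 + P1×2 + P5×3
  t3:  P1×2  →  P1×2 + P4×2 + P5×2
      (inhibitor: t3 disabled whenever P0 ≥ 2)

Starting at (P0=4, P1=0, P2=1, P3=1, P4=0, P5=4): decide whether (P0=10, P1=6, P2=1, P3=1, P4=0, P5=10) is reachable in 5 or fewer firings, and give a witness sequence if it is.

step 1: fire t2:  (P0=4, P1=0, P2=1, P3=1, P4=0, P5=4) → (P0=6, P1=2, P2=1, P3=1, P4=0, P5=6)
step 2: fire t2:  (P0=6, P1=2, P2=1, P3=1, P4=0, P5=6) → (P0=8, P1=4, P2=1, P3=1, P4=0, P5=8)
step 3: fire t2:  (P0=8, P1=4, P2=1, P3=1, P4=0, P5=8) → (P0=10, P1=6, P2=1, P3=1, P4=0, P5=10)

YES — reachable via ⟨t2, t2, t2⟩ (3 firings)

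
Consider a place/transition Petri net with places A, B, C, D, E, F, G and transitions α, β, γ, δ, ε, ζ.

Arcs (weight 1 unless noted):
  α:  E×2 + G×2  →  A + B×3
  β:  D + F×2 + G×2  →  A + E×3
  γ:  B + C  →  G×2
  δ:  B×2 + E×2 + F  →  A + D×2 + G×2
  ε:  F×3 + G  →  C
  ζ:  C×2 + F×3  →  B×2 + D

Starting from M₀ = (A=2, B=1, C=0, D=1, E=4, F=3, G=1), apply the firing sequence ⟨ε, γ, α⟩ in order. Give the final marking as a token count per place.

step 1: fire ε:  (A=2, B=1, C=0, D=1, E=4, F=3, G=1) → (A=2, B=1, C=1, D=1, E=4, F=0, G=0)
step 2: fire γ:  (A=2, B=1, C=1, D=1, E=4, F=0, G=0) → (A=2, B=0, C=0, D=1, E=4, F=0, G=2)
step 3: fire α:  (A=2, B=0, C=0, D=1, E=4, F=0, G=2) → (A=3, B=3, C=0, D=1, E=2, F=0, G=0)

(A=3, B=3, C=0, D=1, E=2, F=0, G=0)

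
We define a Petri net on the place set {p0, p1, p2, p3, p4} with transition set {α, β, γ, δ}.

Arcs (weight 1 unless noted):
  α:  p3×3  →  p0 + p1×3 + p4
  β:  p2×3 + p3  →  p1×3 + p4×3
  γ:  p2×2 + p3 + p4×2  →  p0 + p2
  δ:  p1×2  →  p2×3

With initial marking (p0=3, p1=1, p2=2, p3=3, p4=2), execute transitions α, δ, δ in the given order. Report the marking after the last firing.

step 1: fire α:  (p0=3, p1=1, p2=2, p3=3, p4=2) → (p0=4, p1=4, p2=2, p3=0, p4=3)
step 2: fire δ:  (p0=4, p1=4, p2=2, p3=0, p4=3) → (p0=4, p1=2, p2=5, p3=0, p4=3)
step 3: fire δ:  (p0=4, p1=2, p2=5, p3=0, p4=3) → (p0=4, p1=0, p2=8, p3=0, p4=3)

(p0=4, p1=0, p2=8, p3=0, p4=3)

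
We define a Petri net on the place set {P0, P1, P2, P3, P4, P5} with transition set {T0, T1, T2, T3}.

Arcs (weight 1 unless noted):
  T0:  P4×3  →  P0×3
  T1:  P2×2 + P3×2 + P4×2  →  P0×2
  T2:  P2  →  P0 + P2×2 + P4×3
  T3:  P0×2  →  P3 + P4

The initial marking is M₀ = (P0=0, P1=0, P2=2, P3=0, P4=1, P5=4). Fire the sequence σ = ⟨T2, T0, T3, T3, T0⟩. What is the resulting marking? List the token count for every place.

step 1: fire T2:  (P0=0, P1=0, P2=2, P3=0, P4=1, P5=4) → (P0=1, P1=0, P2=3, P3=0, P4=4, P5=4)
step 2: fire T0:  (P0=1, P1=0, P2=3, P3=0, P4=4, P5=4) → (P0=4, P1=0, P2=3, P3=0, P4=1, P5=4)
step 3: fire T3:  (P0=4, P1=0, P2=3, P3=0, P4=1, P5=4) → (P0=2, P1=0, P2=3, P3=1, P4=2, P5=4)
step 4: fire T3:  (P0=2, P1=0, P2=3, P3=1, P4=2, P5=4) → (P0=0, P1=0, P2=3, P3=2, P4=3, P5=4)
step 5: fire T0:  (P0=0, P1=0, P2=3, P3=2, P4=3, P5=4) → (P0=3, P1=0, P2=3, P3=2, P4=0, P5=4)

(P0=3, P1=0, P2=3, P3=2, P4=0, P5=4)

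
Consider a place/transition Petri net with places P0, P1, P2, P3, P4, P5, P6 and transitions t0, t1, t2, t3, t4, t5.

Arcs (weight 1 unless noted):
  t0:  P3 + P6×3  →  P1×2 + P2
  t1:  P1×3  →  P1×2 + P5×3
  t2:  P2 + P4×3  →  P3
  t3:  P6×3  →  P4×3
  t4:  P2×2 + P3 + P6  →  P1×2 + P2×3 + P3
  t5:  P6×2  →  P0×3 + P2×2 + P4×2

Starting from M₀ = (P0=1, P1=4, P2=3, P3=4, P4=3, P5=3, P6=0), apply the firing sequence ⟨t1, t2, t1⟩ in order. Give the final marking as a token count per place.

(P0=1, P1=2, P2=2, P3=5, P4=0, P5=9, P6=0)

step 1: fire t1:  (P0=1, P1=4, P2=3, P3=4, P4=3, P5=3, P6=0) → (P0=1, P1=3, P2=3, P3=4, P4=3, P5=6, P6=0)
step 2: fire t2:  (P0=1, P1=3, P2=3, P3=4, P4=3, P5=6, P6=0) → (P0=1, P1=3, P2=2, P3=5, P4=0, P5=6, P6=0)
step 3: fire t1:  (P0=1, P1=3, P2=2, P3=5, P4=0, P5=6, P6=0) → (P0=1, P1=2, P2=2, P3=5, P4=0, P5=9, P6=0)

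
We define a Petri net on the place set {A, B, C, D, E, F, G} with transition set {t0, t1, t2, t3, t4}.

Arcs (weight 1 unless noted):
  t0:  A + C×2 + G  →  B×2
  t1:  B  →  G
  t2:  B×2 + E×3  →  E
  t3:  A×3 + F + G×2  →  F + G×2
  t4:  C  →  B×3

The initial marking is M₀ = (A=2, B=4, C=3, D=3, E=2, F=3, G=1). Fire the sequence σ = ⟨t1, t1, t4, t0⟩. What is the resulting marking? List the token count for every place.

(A=1, B=7, C=0, D=3, E=2, F=3, G=2)

step 1: fire t1:  (A=2, B=4, C=3, D=3, E=2, F=3, G=1) → (A=2, B=3, C=3, D=3, E=2, F=3, G=2)
step 2: fire t1:  (A=2, B=3, C=3, D=3, E=2, F=3, G=2) → (A=2, B=2, C=3, D=3, E=2, F=3, G=3)
step 3: fire t4:  (A=2, B=2, C=3, D=3, E=2, F=3, G=3) → (A=2, B=5, C=2, D=3, E=2, F=3, G=3)
step 4: fire t0:  (A=2, B=5, C=2, D=3, E=2, F=3, G=3) → (A=1, B=7, C=0, D=3, E=2, F=3, G=2)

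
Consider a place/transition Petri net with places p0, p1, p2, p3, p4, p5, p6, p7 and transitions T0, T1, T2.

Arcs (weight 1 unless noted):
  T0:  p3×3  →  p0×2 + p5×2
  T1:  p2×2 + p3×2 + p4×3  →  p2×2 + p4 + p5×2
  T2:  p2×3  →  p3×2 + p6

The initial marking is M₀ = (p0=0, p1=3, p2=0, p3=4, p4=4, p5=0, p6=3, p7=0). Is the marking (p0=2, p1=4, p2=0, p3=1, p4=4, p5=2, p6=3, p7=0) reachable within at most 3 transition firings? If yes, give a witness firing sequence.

depth 0: 1 marking
depth 1: 2 markings reached so far
depth 2: 2 markings reached so far
(frontier empty at depth 2; search complete)
target is not among the 2 markings reachable within 3 steps

NO — not reachable within 3 firings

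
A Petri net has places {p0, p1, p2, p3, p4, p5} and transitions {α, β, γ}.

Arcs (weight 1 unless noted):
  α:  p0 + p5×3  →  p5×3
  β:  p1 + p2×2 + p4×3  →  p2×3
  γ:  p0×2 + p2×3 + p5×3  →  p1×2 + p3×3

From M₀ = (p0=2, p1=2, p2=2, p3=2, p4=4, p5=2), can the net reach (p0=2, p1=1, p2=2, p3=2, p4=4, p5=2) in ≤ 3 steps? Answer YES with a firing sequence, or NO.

depth 0: 1 marking
depth 1: 2 markings reached so far
depth 2: 2 markings reached so far
(frontier empty at depth 2; search complete)
target is not among the 2 markings reachable within 3 steps

NO — not reachable within 3 firings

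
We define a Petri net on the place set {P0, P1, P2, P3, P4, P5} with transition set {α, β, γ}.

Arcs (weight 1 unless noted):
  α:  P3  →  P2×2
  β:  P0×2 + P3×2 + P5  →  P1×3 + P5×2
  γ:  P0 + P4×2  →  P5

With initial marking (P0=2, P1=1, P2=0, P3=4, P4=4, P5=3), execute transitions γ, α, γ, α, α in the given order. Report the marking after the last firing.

step 1: fire γ:  (P0=2, P1=1, P2=0, P3=4, P4=4, P5=3) → (P0=1, P1=1, P2=0, P3=4, P4=2, P5=4)
step 2: fire α:  (P0=1, P1=1, P2=0, P3=4, P4=2, P5=4) → (P0=1, P1=1, P2=2, P3=3, P4=2, P5=4)
step 3: fire γ:  (P0=1, P1=1, P2=2, P3=3, P4=2, P5=4) → (P0=0, P1=1, P2=2, P3=3, P4=0, P5=5)
step 4: fire α:  (P0=0, P1=1, P2=2, P3=3, P4=0, P5=5) → (P0=0, P1=1, P2=4, P3=2, P4=0, P5=5)
step 5: fire α:  (P0=0, P1=1, P2=4, P3=2, P4=0, P5=5) → (P0=0, P1=1, P2=6, P3=1, P4=0, P5=5)

(P0=0, P1=1, P2=6, P3=1, P4=0, P5=5)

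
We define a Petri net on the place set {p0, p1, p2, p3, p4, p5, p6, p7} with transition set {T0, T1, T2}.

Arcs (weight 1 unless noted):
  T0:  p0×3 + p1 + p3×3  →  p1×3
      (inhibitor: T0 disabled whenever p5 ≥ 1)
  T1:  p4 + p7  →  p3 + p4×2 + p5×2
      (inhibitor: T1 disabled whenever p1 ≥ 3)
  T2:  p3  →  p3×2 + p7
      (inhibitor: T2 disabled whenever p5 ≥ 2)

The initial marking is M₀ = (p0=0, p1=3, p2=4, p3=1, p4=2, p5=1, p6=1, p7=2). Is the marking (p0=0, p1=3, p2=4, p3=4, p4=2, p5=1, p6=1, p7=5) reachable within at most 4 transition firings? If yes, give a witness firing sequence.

step 1: fire T2:  (p0=0, p1=3, p2=4, p3=1, p4=2, p5=1, p6=1, p7=2) → (p0=0, p1=3, p2=4, p3=2, p4=2, p5=1, p6=1, p7=3)
step 2: fire T2:  (p0=0, p1=3, p2=4, p3=2, p4=2, p5=1, p6=1, p7=3) → (p0=0, p1=3, p2=4, p3=3, p4=2, p5=1, p6=1, p7=4)
step 3: fire T2:  (p0=0, p1=3, p2=4, p3=3, p4=2, p5=1, p6=1, p7=4) → (p0=0, p1=3, p2=4, p3=4, p4=2, p5=1, p6=1, p7=5)

YES — reachable via ⟨T2, T2, T2⟩ (3 firings)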